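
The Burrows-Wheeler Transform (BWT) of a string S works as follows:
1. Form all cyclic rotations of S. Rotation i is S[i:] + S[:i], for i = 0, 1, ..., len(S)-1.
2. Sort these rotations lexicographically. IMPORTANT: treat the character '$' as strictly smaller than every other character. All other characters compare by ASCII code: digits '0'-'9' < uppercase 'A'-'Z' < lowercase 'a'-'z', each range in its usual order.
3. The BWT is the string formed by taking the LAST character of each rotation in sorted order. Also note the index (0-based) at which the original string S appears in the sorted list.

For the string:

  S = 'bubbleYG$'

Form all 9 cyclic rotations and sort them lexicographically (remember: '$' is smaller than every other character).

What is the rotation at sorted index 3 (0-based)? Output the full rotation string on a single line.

All 9 rotations (rotation i = S[i:]+S[:i]):
  rot[0] = bubbleYG$
  rot[1] = ubbleYG$b
  rot[2] = bbleYG$bu
  rot[3] = bleYG$bub
  rot[4] = leYG$bubb
  rot[5] = eYG$bubbl
  rot[6] = YG$bubble
  rot[7] = G$bubbleY
  rot[8] = $bubbleYG
Sorted (with $ < everything):
  sorted[0] = $bubbleYG
  sorted[1] = G$bubbleY
  sorted[2] = YG$bubble
  sorted[3] = bbleYG$bu
  sorted[4] = bleYG$bub
  sorted[5] = bubbleYG$
  sorted[6] = eYG$bubbl
  sorted[7] = leYG$bubb
  sorted[8] = ubbleYG$b
sorted[3] = bbleYG$bu

Answer: bbleYG$bu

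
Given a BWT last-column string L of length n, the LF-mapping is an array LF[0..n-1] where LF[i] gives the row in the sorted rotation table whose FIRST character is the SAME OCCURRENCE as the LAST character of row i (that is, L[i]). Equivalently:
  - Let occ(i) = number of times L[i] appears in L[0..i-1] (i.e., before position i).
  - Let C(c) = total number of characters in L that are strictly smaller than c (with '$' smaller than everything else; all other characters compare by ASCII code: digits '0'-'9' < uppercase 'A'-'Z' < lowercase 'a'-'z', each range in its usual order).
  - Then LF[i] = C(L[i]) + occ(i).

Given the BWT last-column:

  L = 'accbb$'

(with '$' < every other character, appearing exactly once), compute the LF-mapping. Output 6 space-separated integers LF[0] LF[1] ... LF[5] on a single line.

Char counts: '$':1, 'a':1, 'b':2, 'c':2
C (first-col start): C('$')=0, C('a')=1, C('b')=2, C('c')=4
L[0]='a': occ=0, LF[0]=C('a')+0=1+0=1
L[1]='c': occ=0, LF[1]=C('c')+0=4+0=4
L[2]='c': occ=1, LF[2]=C('c')+1=4+1=5
L[3]='b': occ=0, LF[3]=C('b')+0=2+0=2
L[4]='b': occ=1, LF[4]=C('b')+1=2+1=3
L[5]='$': occ=0, LF[5]=C('$')+0=0+0=0

Answer: 1 4 5 2 3 0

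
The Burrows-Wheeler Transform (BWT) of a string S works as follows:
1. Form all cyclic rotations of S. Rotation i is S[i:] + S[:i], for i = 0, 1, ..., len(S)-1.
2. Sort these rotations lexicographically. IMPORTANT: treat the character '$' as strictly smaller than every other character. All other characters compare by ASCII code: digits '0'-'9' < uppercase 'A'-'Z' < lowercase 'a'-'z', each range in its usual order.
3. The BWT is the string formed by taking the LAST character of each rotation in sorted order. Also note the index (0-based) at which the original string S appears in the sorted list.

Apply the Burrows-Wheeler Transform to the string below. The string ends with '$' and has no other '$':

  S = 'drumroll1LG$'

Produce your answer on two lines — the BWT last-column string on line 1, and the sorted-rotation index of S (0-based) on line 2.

All 12 rotations (rotation i = S[i:]+S[:i]):
  rot[0] = drumroll1LG$
  rot[1] = rumroll1LG$d
  rot[2] = umroll1LG$dr
  rot[3] = mroll1LG$dru
  rot[4] = roll1LG$drum
  rot[5] = oll1LG$drumr
  rot[6] = ll1LG$drumro
  rot[7] = l1LG$drumrol
  rot[8] = 1LG$drumroll
  rot[9] = LG$drumroll1
  rot[10] = G$drumroll1L
  rot[11] = $drumroll1LG
Sorted (with $ < everything):
  sorted[0] = $drumroll1LG  (last char: 'G')
  sorted[1] = 1LG$drumroll  (last char: 'l')
  sorted[2] = G$drumroll1L  (last char: 'L')
  sorted[3] = LG$drumroll1  (last char: '1')
  sorted[4] = drumroll1LG$  (last char: '$')
  sorted[5] = l1LG$drumrol  (last char: 'l')
  sorted[6] = ll1LG$drumro  (last char: 'o')
  sorted[7] = mroll1LG$dru  (last char: 'u')
  sorted[8] = oll1LG$drumr  (last char: 'r')
  sorted[9] = roll1LG$drum  (last char: 'm')
  sorted[10] = rumroll1LG$d  (last char: 'd')
  sorted[11] = umroll1LG$dr  (last char: 'r')
Last column: GlL1$lourmdr
Original string S is at sorted index 4

Answer: GlL1$lourmdr
4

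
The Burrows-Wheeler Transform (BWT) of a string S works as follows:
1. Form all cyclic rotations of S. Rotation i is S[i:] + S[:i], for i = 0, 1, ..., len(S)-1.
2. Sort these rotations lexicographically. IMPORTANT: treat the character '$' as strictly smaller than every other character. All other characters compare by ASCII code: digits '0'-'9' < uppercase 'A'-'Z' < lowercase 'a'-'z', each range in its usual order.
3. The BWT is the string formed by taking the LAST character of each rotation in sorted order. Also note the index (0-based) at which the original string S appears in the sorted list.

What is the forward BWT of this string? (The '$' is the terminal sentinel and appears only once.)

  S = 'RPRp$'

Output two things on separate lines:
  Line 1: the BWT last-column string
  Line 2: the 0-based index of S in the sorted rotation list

Answer: pR$PR
2

Derivation:
All 5 rotations (rotation i = S[i:]+S[:i]):
  rot[0] = RPRp$
  rot[1] = PRp$R
  rot[2] = Rp$RP
  rot[3] = p$RPR
  rot[4] = $RPRp
Sorted (with $ < everything):
  sorted[0] = $RPRp  (last char: 'p')
  sorted[1] = PRp$R  (last char: 'R')
  sorted[2] = RPRp$  (last char: '$')
  sorted[3] = Rp$RP  (last char: 'P')
  sorted[4] = p$RPR  (last char: 'R')
Last column: pR$PR
Original string S is at sorted index 2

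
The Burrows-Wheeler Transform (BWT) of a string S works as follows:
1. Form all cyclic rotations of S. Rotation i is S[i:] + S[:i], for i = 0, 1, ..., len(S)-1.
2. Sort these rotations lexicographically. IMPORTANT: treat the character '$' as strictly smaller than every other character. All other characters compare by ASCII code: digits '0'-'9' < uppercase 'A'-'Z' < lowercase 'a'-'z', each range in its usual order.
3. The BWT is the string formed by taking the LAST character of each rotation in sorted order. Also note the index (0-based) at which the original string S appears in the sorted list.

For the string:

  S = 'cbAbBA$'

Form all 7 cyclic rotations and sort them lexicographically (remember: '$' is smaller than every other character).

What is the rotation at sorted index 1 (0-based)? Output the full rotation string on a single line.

All 7 rotations (rotation i = S[i:]+S[:i]):
  rot[0] = cbAbBA$
  rot[1] = bAbBA$c
  rot[2] = AbBA$cb
  rot[3] = bBA$cbA
  rot[4] = BA$cbAb
  rot[5] = A$cbAbB
  rot[6] = $cbAbBA
Sorted (with $ < everything):
  sorted[0] = $cbAbBA
  sorted[1] = A$cbAbB
  sorted[2] = AbBA$cb
  sorted[3] = BA$cbAb
  sorted[4] = bAbBA$c
  sorted[5] = bBA$cbA
  sorted[6] = cbAbBA$
sorted[1] = A$cbAbB

Answer: A$cbAbB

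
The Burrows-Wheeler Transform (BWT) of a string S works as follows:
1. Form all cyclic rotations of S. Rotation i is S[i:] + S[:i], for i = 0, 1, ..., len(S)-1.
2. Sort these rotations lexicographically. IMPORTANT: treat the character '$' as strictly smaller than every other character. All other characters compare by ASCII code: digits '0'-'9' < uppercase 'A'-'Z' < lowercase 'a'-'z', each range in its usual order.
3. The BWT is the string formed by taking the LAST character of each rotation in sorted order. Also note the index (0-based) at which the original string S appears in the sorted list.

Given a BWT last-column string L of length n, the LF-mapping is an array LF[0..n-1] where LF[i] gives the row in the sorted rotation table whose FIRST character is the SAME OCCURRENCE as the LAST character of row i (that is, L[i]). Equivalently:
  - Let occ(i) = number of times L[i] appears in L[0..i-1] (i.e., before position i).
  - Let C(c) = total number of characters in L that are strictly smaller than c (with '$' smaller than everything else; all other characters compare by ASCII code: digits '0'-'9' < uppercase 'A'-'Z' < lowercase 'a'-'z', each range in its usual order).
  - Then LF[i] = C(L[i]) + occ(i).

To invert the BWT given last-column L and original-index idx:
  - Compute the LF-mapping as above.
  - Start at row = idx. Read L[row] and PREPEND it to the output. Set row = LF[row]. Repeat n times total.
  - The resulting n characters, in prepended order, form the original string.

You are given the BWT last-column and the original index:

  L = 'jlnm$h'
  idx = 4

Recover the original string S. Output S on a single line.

LF mapping: 2 3 5 4 0 1
Walk LF starting at row 4, prepending L[row]:
  step 1: row=4, L[4]='$', prepend. Next row=LF[4]=0
  step 2: row=0, L[0]='j', prepend. Next row=LF[0]=2
  step 3: row=2, L[2]='n', prepend. Next row=LF[2]=5
  step 4: row=5, L[5]='h', prepend. Next row=LF[5]=1
  step 5: row=1, L[1]='l', prepend. Next row=LF[1]=3
  step 6: row=3, L[3]='m', prepend. Next row=LF[3]=4
Reversed output: mlhnj$

Answer: mlhnj$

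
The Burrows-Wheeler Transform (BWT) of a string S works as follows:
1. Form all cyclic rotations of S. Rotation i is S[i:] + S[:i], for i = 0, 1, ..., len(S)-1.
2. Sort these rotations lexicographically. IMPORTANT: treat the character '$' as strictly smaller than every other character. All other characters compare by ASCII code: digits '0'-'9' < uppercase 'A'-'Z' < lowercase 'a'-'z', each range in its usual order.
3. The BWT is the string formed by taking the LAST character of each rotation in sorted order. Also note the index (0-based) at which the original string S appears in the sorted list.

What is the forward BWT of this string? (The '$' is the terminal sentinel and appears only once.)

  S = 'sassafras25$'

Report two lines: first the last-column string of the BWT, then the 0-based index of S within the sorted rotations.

All 12 rotations (rotation i = S[i:]+S[:i]):
  rot[0] = sassafras25$
  rot[1] = assafras25$s
  rot[2] = ssafras25$sa
  rot[3] = safras25$sas
  rot[4] = afras25$sass
  rot[5] = fras25$sassa
  rot[6] = ras25$sassaf
  rot[7] = as25$sassafr
  rot[8] = s25$sassafra
  rot[9] = 25$sassafras
  rot[10] = 5$sassafras2
  rot[11] = $sassafras25
Sorted (with $ < everything):
  sorted[0] = $sassafras25  (last char: '5')
  sorted[1] = 25$sassafras  (last char: 's')
  sorted[2] = 5$sassafras2  (last char: '2')
  sorted[3] = afras25$sass  (last char: 's')
  sorted[4] = as25$sassafr  (last char: 'r')
  sorted[5] = assafras25$s  (last char: 's')
  sorted[6] = fras25$sassa  (last char: 'a')
  sorted[7] = ras25$sassaf  (last char: 'f')
  sorted[8] = s25$sassafra  (last char: 'a')
  sorted[9] = safras25$sas  (last char: 's')
  sorted[10] = sassafras25$  (last char: '$')
  sorted[11] = ssafras25$sa  (last char: 'a')
Last column: 5s2srsafas$a
Original string S is at sorted index 10

Answer: 5s2srsafas$a
10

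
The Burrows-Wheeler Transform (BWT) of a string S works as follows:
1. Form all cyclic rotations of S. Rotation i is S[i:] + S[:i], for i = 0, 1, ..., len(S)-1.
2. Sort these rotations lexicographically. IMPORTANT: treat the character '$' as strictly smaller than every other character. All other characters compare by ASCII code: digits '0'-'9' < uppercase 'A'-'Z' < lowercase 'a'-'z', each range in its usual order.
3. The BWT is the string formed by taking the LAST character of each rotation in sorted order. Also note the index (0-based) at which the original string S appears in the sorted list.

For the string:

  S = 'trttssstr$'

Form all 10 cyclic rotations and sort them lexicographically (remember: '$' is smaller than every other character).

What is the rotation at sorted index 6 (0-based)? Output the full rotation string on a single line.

All 10 rotations (rotation i = S[i:]+S[:i]):
  rot[0] = trttssstr$
  rot[1] = rttssstr$t
  rot[2] = ttssstr$tr
  rot[3] = tssstr$trt
  rot[4] = ssstr$trtt
  rot[5] = sstr$trtts
  rot[6] = str$trttss
  rot[7] = tr$trttsss
  rot[8] = r$trttssst
  rot[9] = $trttssstr
Sorted (with $ < everything):
  sorted[0] = $trttssstr
  sorted[1] = r$trttssst
  sorted[2] = rttssstr$t
  sorted[3] = ssstr$trtt
  sorted[4] = sstr$trtts
  sorted[5] = str$trttss
  sorted[6] = tr$trttsss
  sorted[7] = trttssstr$
  sorted[8] = tssstr$trt
  sorted[9] = ttssstr$tr
sorted[6] = tr$trttsss

Answer: tr$trttsss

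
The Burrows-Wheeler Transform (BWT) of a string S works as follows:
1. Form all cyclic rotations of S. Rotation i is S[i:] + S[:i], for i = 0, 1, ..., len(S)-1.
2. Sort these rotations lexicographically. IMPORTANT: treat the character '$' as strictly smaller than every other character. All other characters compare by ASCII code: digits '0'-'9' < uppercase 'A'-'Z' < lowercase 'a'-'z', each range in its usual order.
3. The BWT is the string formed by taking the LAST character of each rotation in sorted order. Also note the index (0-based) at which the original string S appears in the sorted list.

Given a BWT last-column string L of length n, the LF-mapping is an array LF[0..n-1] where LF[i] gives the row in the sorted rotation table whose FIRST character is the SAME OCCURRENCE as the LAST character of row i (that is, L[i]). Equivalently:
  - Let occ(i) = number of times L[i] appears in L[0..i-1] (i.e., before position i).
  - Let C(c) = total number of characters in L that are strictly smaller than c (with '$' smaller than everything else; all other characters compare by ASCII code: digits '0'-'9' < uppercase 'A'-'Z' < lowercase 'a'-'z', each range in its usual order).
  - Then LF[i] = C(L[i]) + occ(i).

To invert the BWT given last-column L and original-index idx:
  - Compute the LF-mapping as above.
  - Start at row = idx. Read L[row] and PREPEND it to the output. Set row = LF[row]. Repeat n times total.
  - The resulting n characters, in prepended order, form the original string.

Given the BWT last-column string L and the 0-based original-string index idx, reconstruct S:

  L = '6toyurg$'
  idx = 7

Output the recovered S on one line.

LF mapping: 1 5 3 7 6 4 2 0
Walk LF starting at row 7, prepending L[row]:
  step 1: row=7, L[7]='$', prepend. Next row=LF[7]=0
  step 2: row=0, L[0]='6', prepend. Next row=LF[0]=1
  step 3: row=1, L[1]='t', prepend. Next row=LF[1]=5
  step 4: row=5, L[5]='r', prepend. Next row=LF[5]=4
  step 5: row=4, L[4]='u', prepend. Next row=LF[4]=6
  step 6: row=6, L[6]='g', prepend. Next row=LF[6]=2
  step 7: row=2, L[2]='o', prepend. Next row=LF[2]=3
  step 8: row=3, L[3]='y', prepend. Next row=LF[3]=7
Reversed output: yogurt6$

Answer: yogurt6$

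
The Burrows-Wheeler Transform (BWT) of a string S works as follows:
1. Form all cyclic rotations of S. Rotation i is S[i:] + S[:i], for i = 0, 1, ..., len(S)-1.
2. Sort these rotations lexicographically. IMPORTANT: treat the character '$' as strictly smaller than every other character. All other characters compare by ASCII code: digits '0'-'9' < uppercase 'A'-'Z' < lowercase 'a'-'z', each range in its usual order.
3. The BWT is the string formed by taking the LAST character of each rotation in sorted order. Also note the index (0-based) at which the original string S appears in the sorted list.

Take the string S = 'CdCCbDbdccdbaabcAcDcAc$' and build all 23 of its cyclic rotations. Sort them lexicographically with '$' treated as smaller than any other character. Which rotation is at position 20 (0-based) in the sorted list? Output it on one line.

All 23 rotations (rotation i = S[i:]+S[:i]):
  rot[0] = CdCCbDbdccdbaabcAcDcAc$
  rot[1] = dCCbDbdccdbaabcAcDcAc$C
  rot[2] = CCbDbdccdbaabcAcDcAc$Cd
  rot[3] = CbDbdccdbaabcAcDcAc$CdC
  rot[4] = bDbdccdbaabcAcDcAc$CdCC
  rot[5] = DbdccdbaabcAcDcAc$CdCCb
  rot[6] = bdccdbaabcAcDcAc$CdCCbD
  rot[7] = dccdbaabcAcDcAc$CdCCbDb
  rot[8] = ccdbaabcAcDcAc$CdCCbDbd
  rot[9] = cdbaabcAcDcAc$CdCCbDbdc
  rot[10] = dbaabcAcDcAc$CdCCbDbdcc
  rot[11] = baabcAcDcAc$CdCCbDbdccd
  rot[12] = aabcAcDcAc$CdCCbDbdccdb
  rot[13] = abcAcDcAc$CdCCbDbdccdba
  rot[14] = bcAcDcAc$CdCCbDbdccdbaa
  rot[15] = cAcDcAc$CdCCbDbdccdbaab
  rot[16] = AcDcAc$CdCCbDbdccdbaabc
  rot[17] = cDcAc$CdCCbDbdccdbaabcA
  rot[18] = DcAc$CdCCbDbdccdbaabcAc
  rot[19] = cAc$CdCCbDbdccdbaabcAcD
  rot[20] = Ac$CdCCbDbdccdbaabcAcDc
  rot[21] = c$CdCCbDbdccdbaabcAcDcA
  rot[22] = $CdCCbDbdccdbaabcAcDcAc
Sorted (with $ < everything):
  sorted[0] = $CdCCbDbdccdbaabcAcDcAc
  sorted[1] = Ac$CdCCbDbdccdbaabcAcDc
  sorted[2] = AcDcAc$CdCCbDbdccdbaabc
  sorted[3] = CCbDbdccdbaabcAcDcAc$Cd
  sorted[4] = CbDbdccdbaabcAcDcAc$CdC
  sorted[5] = CdCCbDbdccdbaabcAcDcAc$
  sorted[6] = DbdccdbaabcAcDcAc$CdCCb
  sorted[7] = DcAc$CdCCbDbdccdbaabcAc
  sorted[8] = aabcAcDcAc$CdCCbDbdccdb
  sorted[9] = abcAcDcAc$CdCCbDbdccdba
  sorted[10] = bDbdccdbaabcAcDcAc$CdCC
  sorted[11] = baabcAcDcAc$CdCCbDbdccd
  sorted[12] = bcAcDcAc$CdCCbDbdccdbaa
  sorted[13] = bdccdbaabcAcDcAc$CdCCbD
  sorted[14] = c$CdCCbDbdccdbaabcAcDcA
  sorted[15] = cAc$CdCCbDbdccdbaabcAcD
  sorted[16] = cAcDcAc$CdCCbDbdccdbaab
  sorted[17] = cDcAc$CdCCbDbdccdbaabcA
  sorted[18] = ccdbaabcAcDcAc$CdCCbDbd
  sorted[19] = cdbaabcAcDcAc$CdCCbDbdc
  sorted[20] = dCCbDbdccdbaabcAcDcAc$C
  sorted[21] = dbaabcAcDcAc$CdCCbDbdcc
  sorted[22] = dccdbaabcAcDcAc$CdCCbDb
sorted[20] = dCCbDbdccdbaabcAcDcAc$C

Answer: dCCbDbdccdbaabcAcDcAc$C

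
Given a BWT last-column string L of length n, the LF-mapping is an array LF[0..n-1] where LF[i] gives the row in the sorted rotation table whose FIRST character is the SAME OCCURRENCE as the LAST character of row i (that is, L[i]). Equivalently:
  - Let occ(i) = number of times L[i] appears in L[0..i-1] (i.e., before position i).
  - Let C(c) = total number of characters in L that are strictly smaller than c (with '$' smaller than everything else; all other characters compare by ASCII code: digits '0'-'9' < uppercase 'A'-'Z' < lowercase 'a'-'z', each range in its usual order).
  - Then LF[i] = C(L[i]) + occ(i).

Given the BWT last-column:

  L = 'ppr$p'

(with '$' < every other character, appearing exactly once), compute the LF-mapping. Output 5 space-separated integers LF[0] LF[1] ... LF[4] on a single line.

Char counts: '$':1, 'p':3, 'r':1
C (first-col start): C('$')=0, C('p')=1, C('r')=4
L[0]='p': occ=0, LF[0]=C('p')+0=1+0=1
L[1]='p': occ=1, LF[1]=C('p')+1=1+1=2
L[2]='r': occ=0, LF[2]=C('r')+0=4+0=4
L[3]='$': occ=0, LF[3]=C('$')+0=0+0=0
L[4]='p': occ=2, LF[4]=C('p')+2=1+2=3

Answer: 1 2 4 0 3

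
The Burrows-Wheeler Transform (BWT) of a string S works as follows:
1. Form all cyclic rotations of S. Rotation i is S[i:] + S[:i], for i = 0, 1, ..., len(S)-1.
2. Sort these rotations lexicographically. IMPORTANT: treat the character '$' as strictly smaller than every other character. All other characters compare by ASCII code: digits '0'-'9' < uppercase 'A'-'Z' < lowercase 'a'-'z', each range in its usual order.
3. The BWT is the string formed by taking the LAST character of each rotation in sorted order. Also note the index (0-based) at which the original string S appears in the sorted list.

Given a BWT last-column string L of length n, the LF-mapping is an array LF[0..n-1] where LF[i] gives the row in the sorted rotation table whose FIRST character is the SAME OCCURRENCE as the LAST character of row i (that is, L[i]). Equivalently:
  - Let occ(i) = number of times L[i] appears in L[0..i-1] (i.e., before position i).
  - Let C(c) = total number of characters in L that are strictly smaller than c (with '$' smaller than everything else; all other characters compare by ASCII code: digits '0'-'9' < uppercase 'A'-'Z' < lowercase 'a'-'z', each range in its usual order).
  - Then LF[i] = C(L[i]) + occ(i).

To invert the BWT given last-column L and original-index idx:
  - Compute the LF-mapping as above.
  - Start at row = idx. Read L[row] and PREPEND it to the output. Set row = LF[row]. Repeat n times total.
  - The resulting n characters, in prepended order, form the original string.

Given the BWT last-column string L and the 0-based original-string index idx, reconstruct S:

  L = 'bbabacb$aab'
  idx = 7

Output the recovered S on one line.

LF mapping: 5 6 1 7 2 10 8 0 3 4 9
Walk LF starting at row 7, prepending L[row]:
  step 1: row=7, L[7]='$', prepend. Next row=LF[7]=0
  step 2: row=0, L[0]='b', prepend. Next row=LF[0]=5
  step 3: row=5, L[5]='c', prepend. Next row=LF[5]=10
  step 4: row=10, L[10]='b', prepend. Next row=LF[10]=9
  step 5: row=9, L[9]='a', prepend. Next row=LF[9]=4
  step 6: row=4, L[4]='a', prepend. Next row=LF[4]=2
  step 7: row=2, L[2]='a', prepend. Next row=LF[2]=1
  step 8: row=1, L[1]='b', prepend. Next row=LF[1]=6
  step 9: row=6, L[6]='b', prepend. Next row=LF[6]=8
  step 10: row=8, L[8]='a', prepend. Next row=LF[8]=3
  step 11: row=3, L[3]='b', prepend. Next row=LF[3]=7
Reversed output: babbaaabcb$

Answer: babbaaabcb$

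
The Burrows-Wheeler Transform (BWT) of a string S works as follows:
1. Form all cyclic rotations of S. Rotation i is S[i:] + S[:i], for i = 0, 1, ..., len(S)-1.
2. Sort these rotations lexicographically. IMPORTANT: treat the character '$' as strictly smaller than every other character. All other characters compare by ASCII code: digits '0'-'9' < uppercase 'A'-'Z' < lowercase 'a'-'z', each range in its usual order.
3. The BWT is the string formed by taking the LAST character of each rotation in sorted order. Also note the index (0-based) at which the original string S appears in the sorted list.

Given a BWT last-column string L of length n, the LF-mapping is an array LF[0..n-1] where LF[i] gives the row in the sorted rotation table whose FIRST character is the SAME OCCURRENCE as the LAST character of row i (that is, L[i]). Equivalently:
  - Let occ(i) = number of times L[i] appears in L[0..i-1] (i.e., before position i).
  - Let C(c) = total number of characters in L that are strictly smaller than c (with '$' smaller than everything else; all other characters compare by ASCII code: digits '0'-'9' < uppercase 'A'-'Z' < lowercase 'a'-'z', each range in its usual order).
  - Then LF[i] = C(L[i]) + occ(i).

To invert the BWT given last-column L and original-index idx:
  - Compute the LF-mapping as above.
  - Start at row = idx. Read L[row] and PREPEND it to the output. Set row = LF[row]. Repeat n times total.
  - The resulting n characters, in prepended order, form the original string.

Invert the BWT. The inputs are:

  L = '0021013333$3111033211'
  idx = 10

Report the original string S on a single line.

LF mapping: 1 2 12 5 3 6 14 15 16 17 0 18 7 8 9 4 19 20 13 10 11
Walk LF starting at row 10, prepending L[row]:
  step 1: row=10, L[10]='$', prepend. Next row=LF[10]=0
  step 2: row=0, L[0]='0', prepend. Next row=LF[0]=1
  step 3: row=1, L[1]='0', prepend. Next row=LF[1]=2
  step 4: row=2, L[2]='2', prepend. Next row=LF[2]=12
  step 5: row=12, L[12]='1', prepend. Next row=LF[12]=7
  step 6: row=7, L[7]='3', prepend. Next row=LF[7]=15
  step 7: row=15, L[15]='0', prepend. Next row=LF[15]=4
  step 8: row=4, L[4]='0', prepend. Next row=LF[4]=3
  step 9: row=3, L[3]='1', prepend. Next row=LF[3]=5
  step 10: row=5, L[5]='1', prepend. Next row=LF[5]=6
  step 11: row=6, L[6]='3', prepend. Next row=LF[6]=14
  step 12: row=14, L[14]='1', prepend. Next row=LF[14]=9
  step 13: row=9, L[9]='3', prepend. Next row=LF[9]=17
  step 14: row=17, L[17]='3', prepend. Next row=LF[17]=20
  step 15: row=20, L[20]='1', prepend. Next row=LF[20]=11
  step 16: row=11, L[11]='3', prepend. Next row=LF[11]=18
  step 17: row=18, L[18]='2', prepend. Next row=LF[18]=13
  step 18: row=13, L[13]='1', prepend. Next row=LF[13]=8
  step 19: row=8, L[8]='3', prepend. Next row=LF[8]=16
  step 20: row=16, L[16]='3', prepend. Next row=LF[16]=19
  step 21: row=19, L[19]='1', prepend. Next row=LF[19]=10
Reversed output: 13312313313110031200$

Answer: 13312313313110031200$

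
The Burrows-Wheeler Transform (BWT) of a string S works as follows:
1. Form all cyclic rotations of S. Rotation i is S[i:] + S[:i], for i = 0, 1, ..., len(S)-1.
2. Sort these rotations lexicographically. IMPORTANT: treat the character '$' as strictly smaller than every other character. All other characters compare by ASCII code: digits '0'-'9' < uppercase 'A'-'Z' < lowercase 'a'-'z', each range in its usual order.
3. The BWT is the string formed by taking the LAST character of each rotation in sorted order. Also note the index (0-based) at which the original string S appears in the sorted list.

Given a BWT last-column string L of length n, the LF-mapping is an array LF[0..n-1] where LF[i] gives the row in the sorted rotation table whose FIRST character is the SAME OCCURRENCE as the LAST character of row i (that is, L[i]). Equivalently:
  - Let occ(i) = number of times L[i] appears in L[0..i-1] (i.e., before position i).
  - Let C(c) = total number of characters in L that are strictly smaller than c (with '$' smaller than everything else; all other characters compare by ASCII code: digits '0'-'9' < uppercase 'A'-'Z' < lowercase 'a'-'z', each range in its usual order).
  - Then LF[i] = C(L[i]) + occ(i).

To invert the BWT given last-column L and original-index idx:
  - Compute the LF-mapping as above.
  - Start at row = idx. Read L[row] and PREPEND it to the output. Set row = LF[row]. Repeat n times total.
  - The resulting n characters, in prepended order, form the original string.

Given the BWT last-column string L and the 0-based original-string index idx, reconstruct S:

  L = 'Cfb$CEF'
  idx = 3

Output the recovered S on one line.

Answer: EbCFfC$

Derivation:
LF mapping: 1 6 5 0 2 3 4
Walk LF starting at row 3, prepending L[row]:
  step 1: row=3, L[3]='$', prepend. Next row=LF[3]=0
  step 2: row=0, L[0]='C', prepend. Next row=LF[0]=1
  step 3: row=1, L[1]='f', prepend. Next row=LF[1]=6
  step 4: row=6, L[6]='F', prepend. Next row=LF[6]=4
  step 5: row=4, L[4]='C', prepend. Next row=LF[4]=2
  step 6: row=2, L[2]='b', prepend. Next row=LF[2]=5
  step 7: row=5, L[5]='E', prepend. Next row=LF[5]=3
Reversed output: EbCFfC$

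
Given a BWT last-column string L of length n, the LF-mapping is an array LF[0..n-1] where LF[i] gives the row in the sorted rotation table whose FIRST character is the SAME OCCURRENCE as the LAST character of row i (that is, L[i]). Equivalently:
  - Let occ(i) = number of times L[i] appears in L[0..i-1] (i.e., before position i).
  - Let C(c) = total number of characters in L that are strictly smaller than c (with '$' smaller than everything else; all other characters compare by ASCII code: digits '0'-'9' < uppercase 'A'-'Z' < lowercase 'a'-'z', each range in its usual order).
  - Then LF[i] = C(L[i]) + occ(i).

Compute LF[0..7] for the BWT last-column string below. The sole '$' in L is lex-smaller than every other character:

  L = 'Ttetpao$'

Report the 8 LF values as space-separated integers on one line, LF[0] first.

Char counts: '$':1, 'T':1, 'a':1, 'e':1, 'o':1, 'p':1, 't':2
C (first-col start): C('$')=0, C('T')=1, C('a')=2, C('e')=3, C('o')=4, C('p')=5, C('t')=6
L[0]='T': occ=0, LF[0]=C('T')+0=1+0=1
L[1]='t': occ=0, LF[1]=C('t')+0=6+0=6
L[2]='e': occ=0, LF[2]=C('e')+0=3+0=3
L[3]='t': occ=1, LF[3]=C('t')+1=6+1=7
L[4]='p': occ=0, LF[4]=C('p')+0=5+0=5
L[5]='a': occ=0, LF[5]=C('a')+0=2+0=2
L[6]='o': occ=0, LF[6]=C('o')+0=4+0=4
L[7]='$': occ=0, LF[7]=C('$')+0=0+0=0

Answer: 1 6 3 7 5 2 4 0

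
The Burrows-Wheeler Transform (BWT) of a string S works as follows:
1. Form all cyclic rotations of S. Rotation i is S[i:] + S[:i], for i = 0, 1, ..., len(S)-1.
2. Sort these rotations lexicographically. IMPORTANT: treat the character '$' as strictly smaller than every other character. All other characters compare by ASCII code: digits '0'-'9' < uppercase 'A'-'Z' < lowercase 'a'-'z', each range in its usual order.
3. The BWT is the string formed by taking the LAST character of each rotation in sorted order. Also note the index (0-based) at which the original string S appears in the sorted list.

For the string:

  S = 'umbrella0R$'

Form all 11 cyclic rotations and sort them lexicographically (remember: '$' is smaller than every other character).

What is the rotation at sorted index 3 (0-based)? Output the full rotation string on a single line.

All 11 rotations (rotation i = S[i:]+S[:i]):
  rot[0] = umbrella0R$
  rot[1] = mbrella0R$u
  rot[2] = brella0R$um
  rot[3] = rella0R$umb
  rot[4] = ella0R$umbr
  rot[5] = lla0R$umbre
  rot[6] = la0R$umbrel
  rot[7] = a0R$umbrell
  rot[8] = 0R$umbrella
  rot[9] = R$umbrella0
  rot[10] = $umbrella0R
Sorted (with $ < everything):
  sorted[0] = $umbrella0R
  sorted[1] = 0R$umbrella
  sorted[2] = R$umbrella0
  sorted[3] = a0R$umbrell
  sorted[4] = brella0R$um
  sorted[5] = ella0R$umbr
  sorted[6] = la0R$umbrel
  sorted[7] = lla0R$umbre
  sorted[8] = mbrella0R$u
  sorted[9] = rella0R$umb
  sorted[10] = umbrella0R$
sorted[3] = a0R$umbrell

Answer: a0R$umbrell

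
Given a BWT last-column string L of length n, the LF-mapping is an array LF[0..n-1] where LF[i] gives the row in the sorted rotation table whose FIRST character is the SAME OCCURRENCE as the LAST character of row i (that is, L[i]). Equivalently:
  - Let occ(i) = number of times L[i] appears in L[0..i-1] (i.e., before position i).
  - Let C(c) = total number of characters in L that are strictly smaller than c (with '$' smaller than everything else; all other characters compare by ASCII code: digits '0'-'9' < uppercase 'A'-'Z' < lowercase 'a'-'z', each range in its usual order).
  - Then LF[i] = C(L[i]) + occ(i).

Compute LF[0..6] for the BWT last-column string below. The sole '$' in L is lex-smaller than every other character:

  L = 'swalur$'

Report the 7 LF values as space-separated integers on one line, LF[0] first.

Answer: 4 6 1 2 5 3 0

Derivation:
Char counts: '$':1, 'a':1, 'l':1, 'r':1, 's':1, 'u':1, 'w':1
C (first-col start): C('$')=0, C('a')=1, C('l')=2, C('r')=3, C('s')=4, C('u')=5, C('w')=6
L[0]='s': occ=0, LF[0]=C('s')+0=4+0=4
L[1]='w': occ=0, LF[1]=C('w')+0=6+0=6
L[2]='a': occ=0, LF[2]=C('a')+0=1+0=1
L[3]='l': occ=0, LF[3]=C('l')+0=2+0=2
L[4]='u': occ=0, LF[4]=C('u')+0=5+0=5
L[5]='r': occ=0, LF[5]=C('r')+0=3+0=3
L[6]='$': occ=0, LF[6]=C('$')+0=0+0=0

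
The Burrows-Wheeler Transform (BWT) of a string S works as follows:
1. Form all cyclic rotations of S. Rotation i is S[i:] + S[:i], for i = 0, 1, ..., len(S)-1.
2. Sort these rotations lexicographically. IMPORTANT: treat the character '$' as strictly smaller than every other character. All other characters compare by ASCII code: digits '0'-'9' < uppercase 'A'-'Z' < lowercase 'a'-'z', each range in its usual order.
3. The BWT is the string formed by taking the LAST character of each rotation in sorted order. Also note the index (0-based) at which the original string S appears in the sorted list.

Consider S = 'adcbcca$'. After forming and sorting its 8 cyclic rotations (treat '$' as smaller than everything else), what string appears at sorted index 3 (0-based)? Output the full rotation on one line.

All 8 rotations (rotation i = S[i:]+S[:i]):
  rot[0] = adcbcca$
  rot[1] = dcbcca$a
  rot[2] = cbcca$ad
  rot[3] = bcca$adc
  rot[4] = cca$adcb
  rot[5] = ca$adcbc
  rot[6] = a$adcbcc
  rot[7] = $adcbcca
Sorted (with $ < everything):
  sorted[0] = $adcbcca
  sorted[1] = a$adcbcc
  sorted[2] = adcbcca$
  sorted[3] = bcca$adc
  sorted[4] = ca$adcbc
  sorted[5] = cbcca$ad
  sorted[6] = cca$adcb
  sorted[7] = dcbcca$a
sorted[3] = bcca$adc

Answer: bcca$adc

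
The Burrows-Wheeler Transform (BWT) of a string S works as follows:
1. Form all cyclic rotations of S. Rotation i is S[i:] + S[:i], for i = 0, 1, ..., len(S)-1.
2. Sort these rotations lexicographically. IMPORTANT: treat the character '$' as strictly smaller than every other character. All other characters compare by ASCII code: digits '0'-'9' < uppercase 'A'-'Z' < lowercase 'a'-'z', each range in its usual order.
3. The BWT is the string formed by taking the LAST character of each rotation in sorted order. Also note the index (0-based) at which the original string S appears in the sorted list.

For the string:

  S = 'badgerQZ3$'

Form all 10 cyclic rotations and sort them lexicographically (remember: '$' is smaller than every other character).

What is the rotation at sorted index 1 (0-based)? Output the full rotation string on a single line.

All 10 rotations (rotation i = S[i:]+S[:i]):
  rot[0] = badgerQZ3$
  rot[1] = adgerQZ3$b
  rot[2] = dgerQZ3$ba
  rot[3] = gerQZ3$bad
  rot[4] = erQZ3$badg
  rot[5] = rQZ3$badge
  rot[6] = QZ3$badger
  rot[7] = Z3$badgerQ
  rot[8] = 3$badgerQZ
  rot[9] = $badgerQZ3
Sorted (with $ < everything):
  sorted[0] = $badgerQZ3
  sorted[1] = 3$badgerQZ
  sorted[2] = QZ3$badger
  sorted[3] = Z3$badgerQ
  sorted[4] = adgerQZ3$b
  sorted[5] = badgerQZ3$
  sorted[6] = dgerQZ3$ba
  sorted[7] = erQZ3$badg
  sorted[8] = gerQZ3$bad
  sorted[9] = rQZ3$badge
sorted[1] = 3$badgerQZ

Answer: 3$badgerQZ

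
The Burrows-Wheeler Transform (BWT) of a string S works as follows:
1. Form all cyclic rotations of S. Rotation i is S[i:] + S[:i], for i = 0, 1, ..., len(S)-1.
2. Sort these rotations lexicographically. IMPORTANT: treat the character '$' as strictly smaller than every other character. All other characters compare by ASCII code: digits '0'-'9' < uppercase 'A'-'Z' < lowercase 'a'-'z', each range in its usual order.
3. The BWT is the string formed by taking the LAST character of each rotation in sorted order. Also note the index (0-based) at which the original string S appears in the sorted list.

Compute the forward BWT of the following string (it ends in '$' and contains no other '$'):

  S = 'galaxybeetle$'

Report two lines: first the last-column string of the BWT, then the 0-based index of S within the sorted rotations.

All 13 rotations (rotation i = S[i:]+S[:i]):
  rot[0] = galaxybeetle$
  rot[1] = alaxybeetle$g
  rot[2] = laxybeetle$ga
  rot[3] = axybeetle$gal
  rot[4] = xybeetle$gala
  rot[5] = ybeetle$galax
  rot[6] = beetle$galaxy
  rot[7] = eetle$galaxyb
  rot[8] = etle$galaxybe
  rot[9] = tle$galaxybee
  rot[10] = le$galaxybeet
  rot[11] = e$galaxybeetl
  rot[12] = $galaxybeetle
Sorted (with $ < everything):
  sorted[0] = $galaxybeetle  (last char: 'e')
  sorted[1] = alaxybeetle$g  (last char: 'g')
  sorted[2] = axybeetle$gal  (last char: 'l')
  sorted[3] = beetle$galaxy  (last char: 'y')
  sorted[4] = e$galaxybeetl  (last char: 'l')
  sorted[5] = eetle$galaxyb  (last char: 'b')
  sorted[6] = etle$galaxybe  (last char: 'e')
  sorted[7] = galaxybeetle$  (last char: '$')
  sorted[8] = laxybeetle$ga  (last char: 'a')
  sorted[9] = le$galaxybeet  (last char: 't')
  sorted[10] = tle$galaxybee  (last char: 'e')
  sorted[11] = xybeetle$gala  (last char: 'a')
  sorted[12] = ybeetle$galax  (last char: 'x')
Last column: eglylbe$ateax
Original string S is at sorted index 7

Answer: eglylbe$ateax
7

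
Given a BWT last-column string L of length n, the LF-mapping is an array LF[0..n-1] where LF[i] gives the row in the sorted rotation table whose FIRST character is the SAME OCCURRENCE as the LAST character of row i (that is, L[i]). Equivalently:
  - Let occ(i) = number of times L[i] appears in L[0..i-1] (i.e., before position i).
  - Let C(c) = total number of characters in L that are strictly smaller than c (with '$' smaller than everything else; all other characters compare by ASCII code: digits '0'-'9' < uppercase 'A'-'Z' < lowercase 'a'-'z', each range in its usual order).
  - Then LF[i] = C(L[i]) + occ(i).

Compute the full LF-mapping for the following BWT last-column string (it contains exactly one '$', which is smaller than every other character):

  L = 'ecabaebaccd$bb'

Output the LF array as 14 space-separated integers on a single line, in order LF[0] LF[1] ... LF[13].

Answer: 12 8 1 4 2 13 5 3 9 10 11 0 6 7

Derivation:
Char counts: '$':1, 'a':3, 'b':4, 'c':3, 'd':1, 'e':2
C (first-col start): C('$')=0, C('a')=1, C('b')=4, C('c')=8, C('d')=11, C('e')=12
L[0]='e': occ=0, LF[0]=C('e')+0=12+0=12
L[1]='c': occ=0, LF[1]=C('c')+0=8+0=8
L[2]='a': occ=0, LF[2]=C('a')+0=1+0=1
L[3]='b': occ=0, LF[3]=C('b')+0=4+0=4
L[4]='a': occ=1, LF[4]=C('a')+1=1+1=2
L[5]='e': occ=1, LF[5]=C('e')+1=12+1=13
L[6]='b': occ=1, LF[6]=C('b')+1=4+1=5
L[7]='a': occ=2, LF[7]=C('a')+2=1+2=3
L[8]='c': occ=1, LF[8]=C('c')+1=8+1=9
L[9]='c': occ=2, LF[9]=C('c')+2=8+2=10
L[10]='d': occ=0, LF[10]=C('d')+0=11+0=11
L[11]='$': occ=0, LF[11]=C('$')+0=0+0=0
L[12]='b': occ=2, LF[12]=C('b')+2=4+2=6
L[13]='b': occ=3, LF[13]=C('b')+3=4+3=7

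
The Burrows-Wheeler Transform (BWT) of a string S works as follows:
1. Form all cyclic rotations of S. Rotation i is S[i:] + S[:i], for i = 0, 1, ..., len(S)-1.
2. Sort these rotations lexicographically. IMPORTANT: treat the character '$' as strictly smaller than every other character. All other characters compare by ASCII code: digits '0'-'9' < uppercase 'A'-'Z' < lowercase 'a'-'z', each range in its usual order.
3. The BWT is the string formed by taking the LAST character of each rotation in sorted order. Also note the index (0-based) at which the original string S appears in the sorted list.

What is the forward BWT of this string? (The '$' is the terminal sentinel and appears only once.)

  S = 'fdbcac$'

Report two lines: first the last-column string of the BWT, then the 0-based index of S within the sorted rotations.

All 7 rotations (rotation i = S[i:]+S[:i]):
  rot[0] = fdbcac$
  rot[1] = dbcac$f
  rot[2] = bcac$fd
  rot[3] = cac$fdb
  rot[4] = ac$fdbc
  rot[5] = c$fdbca
  rot[6] = $fdbcac
Sorted (with $ < everything):
  sorted[0] = $fdbcac  (last char: 'c')
  sorted[1] = ac$fdbc  (last char: 'c')
  sorted[2] = bcac$fd  (last char: 'd')
  sorted[3] = c$fdbca  (last char: 'a')
  sorted[4] = cac$fdb  (last char: 'b')
  sorted[5] = dbcac$f  (last char: 'f')
  sorted[6] = fdbcac$  (last char: '$')
Last column: ccdabf$
Original string S is at sorted index 6

Answer: ccdabf$
6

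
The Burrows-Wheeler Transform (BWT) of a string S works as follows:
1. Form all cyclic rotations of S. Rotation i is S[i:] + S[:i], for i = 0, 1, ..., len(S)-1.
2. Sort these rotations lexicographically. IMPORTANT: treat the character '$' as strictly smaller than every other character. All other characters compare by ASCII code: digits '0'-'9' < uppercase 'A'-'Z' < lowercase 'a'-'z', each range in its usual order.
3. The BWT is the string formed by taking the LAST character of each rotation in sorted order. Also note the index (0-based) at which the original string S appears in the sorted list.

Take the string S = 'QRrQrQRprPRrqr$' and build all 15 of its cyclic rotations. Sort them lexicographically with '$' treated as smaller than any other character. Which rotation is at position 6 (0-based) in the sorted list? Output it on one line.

All 15 rotations (rotation i = S[i:]+S[:i]):
  rot[0] = QRrQrQRprPRrqr$
  rot[1] = RrQrQRprPRrqr$Q
  rot[2] = rQrQRprPRrqr$QR
  rot[3] = QrQRprPRrqr$QRr
  rot[4] = rQRprPRrqr$QRrQ
  rot[5] = QRprPRrqr$QRrQr
  rot[6] = RprPRrqr$QRrQrQ
  rot[7] = prPRrqr$QRrQrQR
  rot[8] = rPRrqr$QRrQrQRp
  rot[9] = PRrqr$QRrQrQRpr
  rot[10] = Rrqr$QRrQrQRprP
  rot[11] = rqr$QRrQrQRprPR
  rot[12] = qr$QRrQrQRprPRr
  rot[13] = r$QRrQrQRprPRrq
  rot[14] = $QRrQrQRprPRrqr
Sorted (with $ < everything):
  sorted[0] = $QRrQrQRprPRrqr
  sorted[1] = PRrqr$QRrQrQRpr
  sorted[2] = QRprPRrqr$QRrQr
  sorted[3] = QRrQrQRprPRrqr$
  sorted[4] = QrQRprPRrqr$QRr
  sorted[5] = RprPRrqr$QRrQrQ
  sorted[6] = RrQrQRprPRrqr$Q
  sorted[7] = Rrqr$QRrQrQRprP
  sorted[8] = prPRrqr$QRrQrQR
  sorted[9] = qr$QRrQrQRprPRr
  sorted[10] = r$QRrQrQRprPRrq
  sorted[11] = rPRrqr$QRrQrQRp
  sorted[12] = rQRprPRrqr$QRrQ
  sorted[13] = rQrQRprPRrqr$QR
  sorted[14] = rqr$QRrQrQRprPR
sorted[6] = RrQrQRprPRrqr$Q

Answer: RrQrQRprPRrqr$Q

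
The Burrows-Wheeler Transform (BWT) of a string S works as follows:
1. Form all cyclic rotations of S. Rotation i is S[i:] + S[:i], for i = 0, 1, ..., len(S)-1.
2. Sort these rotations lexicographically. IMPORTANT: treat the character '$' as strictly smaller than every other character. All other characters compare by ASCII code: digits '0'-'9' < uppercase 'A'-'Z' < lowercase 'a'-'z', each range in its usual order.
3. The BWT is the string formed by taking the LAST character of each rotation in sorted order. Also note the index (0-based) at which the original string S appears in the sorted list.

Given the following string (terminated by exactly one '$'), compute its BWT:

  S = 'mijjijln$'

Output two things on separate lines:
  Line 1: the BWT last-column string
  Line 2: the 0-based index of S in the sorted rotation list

Answer: nmjjiij$l
7

Derivation:
All 9 rotations (rotation i = S[i:]+S[:i]):
  rot[0] = mijjijln$
  rot[1] = ijjijln$m
  rot[2] = jjijln$mi
  rot[3] = jijln$mij
  rot[4] = ijln$mijj
  rot[5] = jln$mijji
  rot[6] = ln$mijjij
  rot[7] = n$mijjijl
  rot[8] = $mijjijln
Sorted (with $ < everything):
  sorted[0] = $mijjijln  (last char: 'n')
  sorted[1] = ijjijln$m  (last char: 'm')
  sorted[2] = ijln$mijj  (last char: 'j')
  sorted[3] = jijln$mij  (last char: 'j')
  sorted[4] = jjijln$mi  (last char: 'i')
  sorted[5] = jln$mijji  (last char: 'i')
  sorted[6] = ln$mijjij  (last char: 'j')
  sorted[7] = mijjijln$  (last char: '$')
  sorted[8] = n$mijjijl  (last char: 'l')
Last column: nmjjiij$l
Original string S is at sorted index 7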